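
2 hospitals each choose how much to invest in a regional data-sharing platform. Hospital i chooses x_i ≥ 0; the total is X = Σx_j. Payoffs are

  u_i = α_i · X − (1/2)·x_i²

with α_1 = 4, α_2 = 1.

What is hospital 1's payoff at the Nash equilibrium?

Hospital i's FOC: ∂u_i/∂x_i = α_i − x_i = 0, so x_i* = α_i.
NE contributions = (4, 1); X = 5.
u_1 = α_1·X − ½·(x_1)² = 4·5 − ½·4² = 12.

12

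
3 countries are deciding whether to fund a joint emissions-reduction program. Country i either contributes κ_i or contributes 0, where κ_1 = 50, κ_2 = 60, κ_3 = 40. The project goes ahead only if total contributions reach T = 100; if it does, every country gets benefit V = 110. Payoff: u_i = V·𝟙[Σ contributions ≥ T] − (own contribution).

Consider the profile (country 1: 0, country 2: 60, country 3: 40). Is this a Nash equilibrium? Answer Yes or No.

Total = 100 ≥ 100: provided.
Country 1 (pledges 0, payoff 110): pledging 50 → total 150, payoff 60. No gain.
Country 2 (pledges 60, payoff 50): dropping to 0 → total 40, payoff 0. No gain.
Country 3 (pledges 40, payoff 70): dropping to 0 → total 60, payoff 0. No gain.

Yes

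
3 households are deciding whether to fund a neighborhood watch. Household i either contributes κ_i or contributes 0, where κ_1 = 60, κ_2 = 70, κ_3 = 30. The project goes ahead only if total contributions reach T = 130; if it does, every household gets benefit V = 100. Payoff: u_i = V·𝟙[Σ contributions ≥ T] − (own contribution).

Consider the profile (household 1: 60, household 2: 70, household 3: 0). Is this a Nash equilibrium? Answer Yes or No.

Yes

Total = 130 ≥ 130: provided.
Household 1 (pledges 60, payoff 40): dropping to 0 → total 70, payoff 0. No gain.
Household 2 (pledges 70, payoff 30): dropping to 0 → total 60, payoff 0. No gain.
Household 3 (pledges 0, payoff 100): pledging 30 → total 160, payoff 70. No gain.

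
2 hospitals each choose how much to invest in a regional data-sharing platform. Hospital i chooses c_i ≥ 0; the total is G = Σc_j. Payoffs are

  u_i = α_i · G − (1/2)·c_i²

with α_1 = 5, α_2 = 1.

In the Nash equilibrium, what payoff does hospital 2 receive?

5.5

Hospital i's FOC: ∂u_i/∂c_i = α_i − c_i = 0, so c_i* = α_i.
NE contributions = (5, 1); G = 6.
u_2 = α_2·G − ½·(c_2)² = 1·6 − ½·1² = 5.5.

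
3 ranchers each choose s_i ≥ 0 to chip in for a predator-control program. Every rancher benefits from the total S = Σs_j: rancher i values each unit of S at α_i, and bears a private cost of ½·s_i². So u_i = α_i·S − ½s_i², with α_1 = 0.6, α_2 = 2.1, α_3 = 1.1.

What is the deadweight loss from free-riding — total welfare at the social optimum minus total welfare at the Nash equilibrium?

10.21

Rancher i's FOC: ∂u_i/∂s_i = α_i − s_i = 0, so s_i* = α_i.
NE contributions = (0.6, 2.1, 1.1); S = 3.8.
W^NE = (Σα)·S − ½Σα_i² = 3.8² − ½·5.98 = 11.45.
Planner sets s_i = Σα_j = 3.8 for every i, so S^SO = 3·3.8 = 11.4.
W^SO = (Σα)·S^SO − ½·3·(Σα)² = (3/2)·3.8² = 21.66.
Deadweight loss = W^SO − W^NE = 10.21.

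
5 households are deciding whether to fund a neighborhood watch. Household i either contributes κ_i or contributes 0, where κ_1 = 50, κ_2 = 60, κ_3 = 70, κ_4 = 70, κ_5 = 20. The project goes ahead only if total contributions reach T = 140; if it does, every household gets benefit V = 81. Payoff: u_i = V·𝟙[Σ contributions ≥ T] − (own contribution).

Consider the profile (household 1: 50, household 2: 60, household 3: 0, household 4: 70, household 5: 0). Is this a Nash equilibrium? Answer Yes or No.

Yes

Total = 180 ≥ 140: provided.
Household 1 (pledges 50, payoff 31): dropping to 0 → total 130, payoff 0. No gain.
Household 2 (pledges 60, payoff 21): dropping to 0 → total 120, payoff 0. No gain.
Household 3 (pledges 0, payoff 81): pledging 70 → total 250, payoff 11. No gain.
Household 4 (pledges 70, payoff 11): dropping to 0 → total 110, payoff 0. No gain.
Household 5 (pledges 0, payoff 81): pledging 20 → total 200, payoff 61. No gain.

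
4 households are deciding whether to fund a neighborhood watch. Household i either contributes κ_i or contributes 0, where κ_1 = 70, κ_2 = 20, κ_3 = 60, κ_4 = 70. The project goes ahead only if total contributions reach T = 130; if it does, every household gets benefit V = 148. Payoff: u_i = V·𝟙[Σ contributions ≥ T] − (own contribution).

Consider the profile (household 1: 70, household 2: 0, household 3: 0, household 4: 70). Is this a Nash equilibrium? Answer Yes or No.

Yes

Total = 140 ≥ 130: provided.
Household 1 (pledges 70, payoff 78): dropping to 0 → total 70, payoff 0. No gain.
Household 2 (pledges 0, payoff 148): pledging 20 → total 160, payoff 128. No gain.
Household 3 (pledges 0, payoff 148): pledging 60 → total 200, payoff 88. No gain.
Household 4 (pledges 70, payoff 78): dropping to 0 → total 70, payoff 0. No gain.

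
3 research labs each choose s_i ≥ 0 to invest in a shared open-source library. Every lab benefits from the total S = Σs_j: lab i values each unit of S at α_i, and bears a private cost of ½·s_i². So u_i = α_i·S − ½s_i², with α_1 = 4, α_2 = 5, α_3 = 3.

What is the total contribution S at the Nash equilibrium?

Lab i's FOC: ∂u_i/∂s_i = α_i − s_i = 0, so s_i* = α_i.
NE contributions = (4, 5, 3); S = 12.

12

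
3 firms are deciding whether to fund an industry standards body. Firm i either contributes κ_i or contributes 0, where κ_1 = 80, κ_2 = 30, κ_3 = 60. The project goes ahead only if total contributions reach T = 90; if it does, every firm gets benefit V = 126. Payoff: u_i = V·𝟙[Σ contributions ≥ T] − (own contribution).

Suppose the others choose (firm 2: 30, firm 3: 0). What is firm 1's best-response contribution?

Others' total = 30. Contributing 80 brings total to 110 ≥ 90: gain V − κ_1 = 46.
Best response: 80.

80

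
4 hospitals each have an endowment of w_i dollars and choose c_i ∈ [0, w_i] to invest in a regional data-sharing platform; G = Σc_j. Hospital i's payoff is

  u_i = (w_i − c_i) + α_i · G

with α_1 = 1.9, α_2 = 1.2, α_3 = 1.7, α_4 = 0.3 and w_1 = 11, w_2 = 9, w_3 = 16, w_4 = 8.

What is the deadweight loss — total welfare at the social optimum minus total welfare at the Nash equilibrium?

32.8

∂u_i/∂c_i = α_i − 1, so hospital i contributes w_i if α_i > 1, else 0.
α_i > 1 for i ∈ {1, 2, 3}; NE contributions (11, 9, 16, 0), G = 36.
W^NE = Σw_i − G^NE + (Σα_i)·G^NE = 44 + 4.1·36 = 191.6.
Planner: ∂(Σu_j)/∂c_i = Σα_j − 1 = 4.1 > 0, so everyone contributes w_i; G^SO = 44, W^SO = 44 + 4.1·44 = 224.4.
Deadweight loss = 32.8.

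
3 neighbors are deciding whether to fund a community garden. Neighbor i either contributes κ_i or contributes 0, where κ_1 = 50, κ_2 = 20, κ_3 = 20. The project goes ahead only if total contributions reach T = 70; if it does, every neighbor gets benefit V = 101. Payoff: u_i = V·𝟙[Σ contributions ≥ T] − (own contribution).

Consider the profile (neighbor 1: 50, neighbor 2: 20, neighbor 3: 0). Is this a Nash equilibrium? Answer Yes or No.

Yes

Total = 70 ≥ 70: provided.
Neighbor 1 (pledges 50, payoff 51): dropping to 0 → total 20, payoff 0. No gain.
Neighbor 2 (pledges 20, payoff 81): dropping to 0 → total 50, payoff 0. No gain.
Neighbor 3 (pledges 0, payoff 101): pledging 20 → total 90, payoff 81. No gain.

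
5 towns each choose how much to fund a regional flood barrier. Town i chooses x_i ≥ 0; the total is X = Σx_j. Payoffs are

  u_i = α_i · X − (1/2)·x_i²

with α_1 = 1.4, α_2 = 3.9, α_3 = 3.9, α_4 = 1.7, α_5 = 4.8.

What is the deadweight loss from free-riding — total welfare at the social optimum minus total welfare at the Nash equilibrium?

Town i's FOC: ∂u_i/∂x_i = α_i − x_i = 0, so x_i* = α_i.
NE contributions = (1.4, 3.9, 3.9, 1.7, 4.8); X = 15.7.
W^NE = (Σα)·X − ½Σα_i² = 15.7² − ½·58.31 = 217.335.
Planner sets x_i = Σα_j = 15.7 for every i, so X^SO = 5·15.7 = 78.5.
W^SO = (Σα)·X^SO − ½·5·(Σα)² = (5/2)·15.7² = 616.225.
Deadweight loss = W^SO − W^NE = 398.89.

398.89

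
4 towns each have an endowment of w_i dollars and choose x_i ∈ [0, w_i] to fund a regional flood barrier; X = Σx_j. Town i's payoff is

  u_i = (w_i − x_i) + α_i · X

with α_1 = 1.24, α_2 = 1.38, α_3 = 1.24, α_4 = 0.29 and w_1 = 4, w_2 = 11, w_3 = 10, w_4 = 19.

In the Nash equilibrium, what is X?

∂u_i/∂x_i = α_i − 1, so town i contributes w_i if α_i > 1, else 0.
α_i > 1 for i ∈ {1, 2, 3}; NE contributions (4, 11, 10, 0), X = 25.

25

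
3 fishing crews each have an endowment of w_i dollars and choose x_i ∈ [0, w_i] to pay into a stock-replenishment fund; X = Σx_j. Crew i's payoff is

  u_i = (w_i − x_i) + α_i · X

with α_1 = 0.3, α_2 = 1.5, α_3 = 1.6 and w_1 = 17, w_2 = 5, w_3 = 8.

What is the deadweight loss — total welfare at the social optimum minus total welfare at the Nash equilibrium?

∂u_i/∂x_i = α_i − 1, so crew i contributes w_i if α_i > 1, else 0.
α_i > 1 for i ∈ {2, 3}; NE contributions (0, 5, 8), X = 13.
W^NE = Σw_i − X^NE + (Σα_i)·X^NE = 30 + 2.4·13 = 61.2.
Planner: ∂(Σu_j)/∂x_i = Σα_j − 1 = 2.4 > 0, so everyone contributes w_i; X^SO = 30, W^SO = 30 + 2.4·30 = 102.
Deadweight loss = 40.8.

40.8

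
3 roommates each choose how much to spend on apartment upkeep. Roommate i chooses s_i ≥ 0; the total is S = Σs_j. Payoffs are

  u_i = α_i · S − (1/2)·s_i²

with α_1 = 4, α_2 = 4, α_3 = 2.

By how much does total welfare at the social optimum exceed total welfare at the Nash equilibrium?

Roommate i's FOC: ∂u_i/∂s_i = α_i − s_i = 0, so s_i* = α_i.
NE contributions = (4, 4, 2); S = 10.
W^NE = (Σα)·S − ½Σα_i² = 10² − ½·36 = 82.
Planner sets s_i = Σα_j = 10 for every i, so S^SO = 3·10 = 30.
W^SO = (Σα)·S^SO − ½·3·(Σα)² = (3/2)·10² = 150.
Deadweight loss = W^SO − W^NE = 68.

68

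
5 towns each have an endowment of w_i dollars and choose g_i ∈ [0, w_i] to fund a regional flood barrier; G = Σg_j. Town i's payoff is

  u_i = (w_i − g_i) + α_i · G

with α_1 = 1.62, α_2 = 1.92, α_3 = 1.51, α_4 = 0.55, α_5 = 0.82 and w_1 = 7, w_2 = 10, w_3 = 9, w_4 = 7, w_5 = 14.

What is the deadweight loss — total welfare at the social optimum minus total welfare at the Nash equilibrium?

113.82

∂u_i/∂g_i = α_i − 1, so town i contributes w_i if α_i > 1, else 0.
α_i > 1 for i ∈ {1, 2, 3}; NE contributions (7, 10, 9, 0, 0), G = 26.
W^NE = Σw_i − G^NE + (Σα_i)·G^NE = 47 + 5.42·26 = 187.92.
Planner: ∂(Σu_j)/∂g_i = Σα_j − 1 = 5.42 > 0, so everyone contributes w_i; G^SO = 47, W^SO = 47 + 5.42·47 = 301.74.
Deadweight loss = 113.82.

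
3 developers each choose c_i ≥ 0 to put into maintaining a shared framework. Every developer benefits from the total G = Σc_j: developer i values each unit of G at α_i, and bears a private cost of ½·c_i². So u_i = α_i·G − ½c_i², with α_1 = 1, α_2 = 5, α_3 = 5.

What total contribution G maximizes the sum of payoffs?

Planner FOC: ∂(Σu_j)/∂c_i = (Σα_j) − c_i = 0, so c_i^SO = Σα_j = 11 for every i; G^SO = 33.

33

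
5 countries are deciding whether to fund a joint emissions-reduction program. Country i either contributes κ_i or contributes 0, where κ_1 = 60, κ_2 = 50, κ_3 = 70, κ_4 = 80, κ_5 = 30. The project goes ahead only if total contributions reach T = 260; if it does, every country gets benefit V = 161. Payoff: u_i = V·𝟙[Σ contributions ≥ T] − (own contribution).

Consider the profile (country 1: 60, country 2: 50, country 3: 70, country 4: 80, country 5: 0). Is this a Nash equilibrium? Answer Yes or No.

Total = 260 ≥ 260: provided.
Country 1 (pledges 60, payoff 101): dropping to 0 → total 200, payoff 0. No gain.
Country 2 (pledges 50, payoff 111): dropping to 0 → total 210, payoff 0. No gain.
Country 3 (pledges 70, payoff 91): dropping to 0 → total 190, payoff 0. No gain.
Country 4 (pledges 80, payoff 81): dropping to 0 → total 180, payoff 0. No gain.
Country 5 (pledges 0, payoff 161): pledging 30 → total 290, payoff 131. No gain.

Yes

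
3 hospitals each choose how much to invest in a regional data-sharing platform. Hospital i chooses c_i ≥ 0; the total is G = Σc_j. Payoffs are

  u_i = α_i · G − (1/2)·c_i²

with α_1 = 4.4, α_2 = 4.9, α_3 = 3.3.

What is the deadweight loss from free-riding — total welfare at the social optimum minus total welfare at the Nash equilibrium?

Hospital i's FOC: ∂u_i/∂c_i = α_i − c_i = 0, so c_i* = α_i.
NE contributions = (4.4, 4.9, 3.3); G = 12.6.
W^NE = (Σα)·G − ½Σα_i² = 12.6² − ½·54.26 = 131.63.
Planner sets c_i = Σα_j = 12.6 for every i, so G^SO = 3·12.6 = 37.8.
W^SO = (Σα)·G^SO − ½·3·(Σα)² = (3/2)·12.6² = 238.14.
Deadweight loss = W^SO − W^NE = 106.51.

106.51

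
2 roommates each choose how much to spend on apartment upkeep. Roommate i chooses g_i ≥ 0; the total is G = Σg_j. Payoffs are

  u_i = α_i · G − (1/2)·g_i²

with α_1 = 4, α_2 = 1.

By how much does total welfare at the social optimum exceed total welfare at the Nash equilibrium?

Roommate i's FOC: ∂u_i/∂g_i = α_i − g_i = 0, so g_i* = α_i.
NE contributions = (4, 1); G = 5.
W^NE = (Σα)·G − ½Σα_i² = 5² − ½·17 = 16.5.
Planner sets g_i = Σα_j = 5 for every i, so G^SO = 2·5 = 10.
W^SO = (Σα)·G^SO − ½·2·(Σα)² = (2/2)·5² = 25.
Deadweight loss = W^SO − W^NE = 8.5.

8.5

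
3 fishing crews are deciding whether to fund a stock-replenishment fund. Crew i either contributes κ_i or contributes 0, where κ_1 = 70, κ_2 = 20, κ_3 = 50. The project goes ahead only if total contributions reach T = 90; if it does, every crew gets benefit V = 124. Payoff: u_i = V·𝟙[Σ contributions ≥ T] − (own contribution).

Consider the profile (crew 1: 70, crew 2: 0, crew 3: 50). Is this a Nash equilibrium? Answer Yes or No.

Total = 120 ≥ 90: provided.
Crew 1 (pledges 70, payoff 54): dropping to 0 → total 50, payoff 0. No gain.
Crew 2 (pledges 0, payoff 124): pledging 20 → total 140, payoff 104. No gain.
Crew 3 (pledges 50, payoff 74): dropping to 0 → total 70, payoff 0. No gain.

Yes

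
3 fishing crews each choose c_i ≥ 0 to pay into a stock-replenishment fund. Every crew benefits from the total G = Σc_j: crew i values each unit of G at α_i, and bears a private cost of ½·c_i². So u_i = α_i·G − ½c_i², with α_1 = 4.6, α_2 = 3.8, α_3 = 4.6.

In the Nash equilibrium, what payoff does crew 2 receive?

Crew i's FOC: ∂u_i/∂c_i = α_i − c_i = 0, so c_i* = α_i.
NE contributions = (4.6, 3.8, 4.6); G = 13.
u_2 = α_2·G − ½·(c_2)² = 3.8·13 − ½·3.8² = 42.18.

42.18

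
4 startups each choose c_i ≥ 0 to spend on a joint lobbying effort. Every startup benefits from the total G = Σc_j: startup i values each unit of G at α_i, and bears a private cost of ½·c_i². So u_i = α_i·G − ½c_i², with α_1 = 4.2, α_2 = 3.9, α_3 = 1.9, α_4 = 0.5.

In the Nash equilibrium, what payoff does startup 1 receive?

Startup i's FOC: ∂u_i/∂c_i = α_i − c_i = 0, so c_i* = α_i.
NE contributions = (4.2, 3.9, 1.9, 0.5); G = 10.5.
u_1 = α_1·G − ½·(c_1)² = 4.2·10.5 − ½·4.2² = 35.28.

35.28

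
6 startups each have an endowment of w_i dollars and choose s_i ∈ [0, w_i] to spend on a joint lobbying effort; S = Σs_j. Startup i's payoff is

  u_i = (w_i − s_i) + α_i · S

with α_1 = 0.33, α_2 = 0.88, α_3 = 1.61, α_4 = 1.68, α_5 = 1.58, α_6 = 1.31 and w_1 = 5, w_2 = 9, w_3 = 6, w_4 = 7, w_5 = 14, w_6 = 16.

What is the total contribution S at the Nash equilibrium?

43

∂u_i/∂s_i = α_i − 1, so startup i contributes w_i if α_i > 1, else 0.
α_i > 1 for i ∈ {3, 4, 5, 6}; NE contributions (0, 0, 6, 7, 14, 16), S = 43.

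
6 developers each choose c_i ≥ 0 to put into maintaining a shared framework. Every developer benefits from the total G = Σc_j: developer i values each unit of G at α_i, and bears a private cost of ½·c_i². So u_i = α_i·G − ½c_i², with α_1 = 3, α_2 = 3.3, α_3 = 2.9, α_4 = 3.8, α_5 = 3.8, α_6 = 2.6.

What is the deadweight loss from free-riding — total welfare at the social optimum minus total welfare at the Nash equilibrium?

784.69

Developer i's FOC: ∂u_i/∂c_i = α_i − c_i = 0, so c_i* = α_i.
NE contributions = (3, 3.3, 2.9, 3.8, 3.8, 2.6); G = 19.4.
W^NE = (Σα)·G − ½Σα_i² = 19.4² − ½·63.94 = 344.39.
Planner sets c_i = Σα_j = 19.4 for every i, so G^SO = 6·19.4 = 116.4.
W^SO = (Σα)·G^SO − ½·6·(Σα)² = (6/2)·19.4² = 1129.08.
Deadweight loss = W^SO − W^NE = 784.69.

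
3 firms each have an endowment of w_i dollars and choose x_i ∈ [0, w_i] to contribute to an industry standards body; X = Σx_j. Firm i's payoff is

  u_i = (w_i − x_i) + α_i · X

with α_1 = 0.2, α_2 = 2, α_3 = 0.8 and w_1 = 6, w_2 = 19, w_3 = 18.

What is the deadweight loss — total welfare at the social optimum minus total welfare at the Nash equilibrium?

∂u_i/∂x_i = α_i − 1, so firm i contributes w_i if α_i > 1, else 0.
α_i > 1 for i ∈ {2}; NE contributions (0, 19, 0), X = 19.
W^NE = Σw_i − X^NE + (Σα_i)·X^NE = 43 + 2·19 = 81.
Planner: ∂(Σu_j)/∂x_i = Σα_j − 1 = 2 > 0, so everyone contributes w_i; X^SO = 43, W^SO = 43 + 2·43 = 129.
Deadweight loss = 48.

48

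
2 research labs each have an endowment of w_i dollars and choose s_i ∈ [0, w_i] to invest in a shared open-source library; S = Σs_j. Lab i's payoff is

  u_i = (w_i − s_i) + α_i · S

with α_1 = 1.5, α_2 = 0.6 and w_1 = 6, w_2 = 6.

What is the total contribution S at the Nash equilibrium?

6

∂u_i/∂s_i = α_i − 1, so lab i contributes w_i if α_i > 1, else 0.
α_i > 1 for i ∈ {1}; NE contributions (6, 0), S = 6.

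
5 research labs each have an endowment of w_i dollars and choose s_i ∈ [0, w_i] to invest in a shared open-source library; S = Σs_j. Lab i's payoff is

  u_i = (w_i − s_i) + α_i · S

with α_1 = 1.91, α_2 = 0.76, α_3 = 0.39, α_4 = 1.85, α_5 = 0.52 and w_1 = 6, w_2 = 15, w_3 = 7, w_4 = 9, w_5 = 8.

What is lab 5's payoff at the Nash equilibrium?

15.8

∂u_i/∂s_i = α_i − 1, so lab i contributes w_i if α_i > 1, else 0.
α_i > 1 for i ∈ {1, 4}; NE contributions (6, 0, 0, 9, 0), S = 15.
u_5 = (8 − 0) + 0.52·15 = 15.8.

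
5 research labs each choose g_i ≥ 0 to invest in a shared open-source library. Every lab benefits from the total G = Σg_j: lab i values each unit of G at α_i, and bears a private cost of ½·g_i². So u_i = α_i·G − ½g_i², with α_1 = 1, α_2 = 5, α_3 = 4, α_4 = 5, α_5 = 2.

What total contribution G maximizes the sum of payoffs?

85

Planner FOC: ∂(Σu_j)/∂g_i = (Σα_j) − g_i = 0, so g_i^SO = Σα_j = 17 for every i; G^SO = 85.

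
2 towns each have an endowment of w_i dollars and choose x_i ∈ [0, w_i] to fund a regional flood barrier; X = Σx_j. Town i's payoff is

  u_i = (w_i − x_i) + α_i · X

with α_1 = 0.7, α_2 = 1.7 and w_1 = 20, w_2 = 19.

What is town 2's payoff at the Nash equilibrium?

32.3

∂u_i/∂x_i = α_i − 1, so town i contributes w_i if α_i > 1, else 0.
α_i > 1 for i ∈ {2}; NE contributions (0, 19), X = 19.
u_2 = (19 − 19) + 1.7·19 = 32.3.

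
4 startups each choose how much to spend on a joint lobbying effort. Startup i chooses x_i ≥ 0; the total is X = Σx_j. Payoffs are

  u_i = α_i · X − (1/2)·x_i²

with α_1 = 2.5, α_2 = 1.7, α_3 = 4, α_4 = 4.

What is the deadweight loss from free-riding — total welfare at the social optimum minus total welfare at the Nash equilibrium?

Startup i's FOC: ∂u_i/∂x_i = α_i − x_i = 0, so x_i* = α_i.
NE contributions = (2.5, 1.7, 4, 4); X = 12.2.
W^NE = (Σα)·X − ½Σα_i² = 12.2² − ½·41.14 = 128.27.
Planner sets x_i = Σα_j = 12.2 for every i, so X^SO = 4·12.2 = 48.8.
W^SO = (Σα)·X^SO − ½·4·(Σα)² = (4/2)·12.2² = 297.68.
Deadweight loss = W^SO − W^NE = 169.41.

169.41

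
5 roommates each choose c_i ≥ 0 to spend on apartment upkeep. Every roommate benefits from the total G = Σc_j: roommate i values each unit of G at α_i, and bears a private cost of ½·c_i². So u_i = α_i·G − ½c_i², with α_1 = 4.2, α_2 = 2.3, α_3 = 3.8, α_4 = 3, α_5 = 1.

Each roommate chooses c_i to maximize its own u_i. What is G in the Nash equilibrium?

Roommate i's FOC: ∂u_i/∂c_i = α_i − c_i = 0, so c_i* = α_i.
NE contributions = (4.2, 2.3, 3.8, 3, 1); G = 14.3.

14.3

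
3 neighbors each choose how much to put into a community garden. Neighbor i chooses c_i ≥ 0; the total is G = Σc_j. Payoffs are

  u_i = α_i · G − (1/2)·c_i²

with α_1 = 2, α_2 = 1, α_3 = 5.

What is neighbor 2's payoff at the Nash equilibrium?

Neighbor i's FOC: ∂u_i/∂c_i = α_i − c_i = 0, so c_i* = α_i.
NE contributions = (2, 1, 5); G = 8.
u_2 = α_2·G − ½·(c_2)² = 1·8 − ½·1² = 7.5.

7.5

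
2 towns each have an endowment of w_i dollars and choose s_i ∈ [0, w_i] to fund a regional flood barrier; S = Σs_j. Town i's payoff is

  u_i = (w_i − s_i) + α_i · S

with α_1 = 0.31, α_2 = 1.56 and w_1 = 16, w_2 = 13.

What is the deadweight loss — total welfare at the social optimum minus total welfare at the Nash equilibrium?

13.92

∂u_i/∂s_i = α_i − 1, so town i contributes w_i if α_i > 1, else 0.
α_i > 1 for i ∈ {2}; NE contributions (0, 13), S = 13.
W^NE = Σw_i − S^NE + (Σα_i)·S^NE = 29 + 0.87·13 = 40.31.
Planner: ∂(Σu_j)/∂s_i = Σα_j − 1 = 0.87 > 0, so everyone contributes w_i; S^SO = 29, W^SO = 29 + 0.87·29 = 54.23.
Deadweight loss = 13.92.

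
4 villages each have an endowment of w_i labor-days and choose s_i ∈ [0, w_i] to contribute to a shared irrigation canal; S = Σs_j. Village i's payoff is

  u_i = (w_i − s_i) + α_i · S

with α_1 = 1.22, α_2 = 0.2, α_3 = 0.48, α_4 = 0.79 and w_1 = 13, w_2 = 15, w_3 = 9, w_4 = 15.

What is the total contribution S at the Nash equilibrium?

13

∂u_i/∂s_i = α_i − 1, so village i contributes w_i if α_i > 1, else 0.
α_i > 1 for i ∈ {1}; NE contributions (13, 0, 0, 0), S = 13.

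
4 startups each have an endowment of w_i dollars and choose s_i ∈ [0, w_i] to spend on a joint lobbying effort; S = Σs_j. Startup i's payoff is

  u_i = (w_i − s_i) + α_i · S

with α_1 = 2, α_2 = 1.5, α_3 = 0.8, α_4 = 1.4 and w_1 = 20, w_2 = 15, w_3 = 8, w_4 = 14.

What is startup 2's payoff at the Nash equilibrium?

73.5

∂u_i/∂s_i = α_i − 1, so startup i contributes w_i if α_i > 1, else 0.
α_i > 1 for i ∈ {1, 2, 4}; NE contributions (20, 15, 0, 14), S = 49.
u_2 = (15 − 15) + 1.5·49 = 73.5.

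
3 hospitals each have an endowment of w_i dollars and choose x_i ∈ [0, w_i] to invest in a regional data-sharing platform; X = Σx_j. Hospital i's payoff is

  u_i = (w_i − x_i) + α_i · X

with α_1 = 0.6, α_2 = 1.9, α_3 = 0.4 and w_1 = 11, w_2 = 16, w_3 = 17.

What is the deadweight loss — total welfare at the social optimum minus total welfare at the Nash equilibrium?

53.2

∂u_i/∂x_i = α_i − 1, so hospital i contributes w_i if α_i > 1, else 0.
α_i > 1 for i ∈ {2}; NE contributions (0, 16, 0), X = 16.
W^NE = Σw_i − X^NE + (Σα_i)·X^NE = 44 + 1.9·16 = 74.4.
Planner: ∂(Σu_j)/∂x_i = Σα_j − 1 = 1.9 > 0, so everyone contributes w_i; X^SO = 44, W^SO = 44 + 1.9·44 = 127.6.
Deadweight loss = 53.2.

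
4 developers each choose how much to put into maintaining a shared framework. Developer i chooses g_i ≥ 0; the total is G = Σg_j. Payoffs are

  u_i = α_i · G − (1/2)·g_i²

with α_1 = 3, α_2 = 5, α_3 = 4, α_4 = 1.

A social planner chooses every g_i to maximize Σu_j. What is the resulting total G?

Planner FOC: ∂(Σu_j)/∂g_i = (Σα_j) − g_i = 0, so g_i^SO = Σα_j = 13 for every i; G^SO = 52.

52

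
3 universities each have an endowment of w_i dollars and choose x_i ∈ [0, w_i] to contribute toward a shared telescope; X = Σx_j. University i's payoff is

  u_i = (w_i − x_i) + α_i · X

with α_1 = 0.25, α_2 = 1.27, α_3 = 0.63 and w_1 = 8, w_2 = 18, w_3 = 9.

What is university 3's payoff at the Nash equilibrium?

20.34

∂u_i/∂x_i = α_i − 1, so university i contributes w_i if α_i > 1, else 0.
α_i > 1 for i ∈ {2}; NE contributions (0, 18, 0), X = 18.
u_3 = (9 − 0) + 0.63·18 = 20.34.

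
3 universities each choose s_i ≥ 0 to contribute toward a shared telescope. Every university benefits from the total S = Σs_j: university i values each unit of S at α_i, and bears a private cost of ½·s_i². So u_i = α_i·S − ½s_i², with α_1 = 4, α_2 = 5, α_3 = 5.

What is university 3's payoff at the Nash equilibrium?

57.5

University i's FOC: ∂u_i/∂s_i = α_i − s_i = 0, so s_i* = α_i.
NE contributions = (4, 5, 5); S = 14.
u_3 = α_3·S − ½·(s_3)² = 5·14 − ½·5² = 57.5.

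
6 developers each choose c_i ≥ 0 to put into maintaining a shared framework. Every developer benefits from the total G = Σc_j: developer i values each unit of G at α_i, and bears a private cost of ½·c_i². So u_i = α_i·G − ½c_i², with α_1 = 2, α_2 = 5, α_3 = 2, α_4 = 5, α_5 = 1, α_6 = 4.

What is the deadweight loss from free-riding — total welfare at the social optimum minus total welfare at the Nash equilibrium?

Developer i's FOC: ∂u_i/∂c_i = α_i − c_i = 0, so c_i* = α_i.
NE contributions = (2, 5, 2, 5, 1, 4); G = 19.
W^NE = (Σα)·G − ½Σα_i² = 19² − ½·75 = 323.5.
Planner sets c_i = Σα_j = 19 for every i, so G^SO = 6·19 = 114.
W^SO = (Σα)·G^SO − ½·6·(Σα)² = (6/2)·19² = 1083.
Deadweight loss = W^SO − W^NE = 759.5.

759.5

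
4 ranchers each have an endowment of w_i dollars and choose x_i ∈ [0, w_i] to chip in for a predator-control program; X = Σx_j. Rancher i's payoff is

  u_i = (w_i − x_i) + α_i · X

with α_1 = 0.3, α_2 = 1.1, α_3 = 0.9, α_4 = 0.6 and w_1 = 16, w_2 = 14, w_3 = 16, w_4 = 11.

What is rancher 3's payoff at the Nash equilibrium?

∂u_i/∂x_i = α_i − 1, so rancher i contributes w_i if α_i > 1, else 0.
α_i > 1 for i ∈ {2}; NE contributions (0, 14, 0, 0), X = 14.
u_3 = (16 − 0) + 0.9·14 = 28.6.

28.6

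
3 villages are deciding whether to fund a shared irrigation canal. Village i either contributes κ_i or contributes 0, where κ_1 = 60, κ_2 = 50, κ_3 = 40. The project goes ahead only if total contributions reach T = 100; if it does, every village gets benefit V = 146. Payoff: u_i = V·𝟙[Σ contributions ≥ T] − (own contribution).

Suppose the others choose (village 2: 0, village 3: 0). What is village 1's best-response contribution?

0

Others' total = 0. Even contributing 60 gives 60 < 100: no benefit either way.
Best response: 0.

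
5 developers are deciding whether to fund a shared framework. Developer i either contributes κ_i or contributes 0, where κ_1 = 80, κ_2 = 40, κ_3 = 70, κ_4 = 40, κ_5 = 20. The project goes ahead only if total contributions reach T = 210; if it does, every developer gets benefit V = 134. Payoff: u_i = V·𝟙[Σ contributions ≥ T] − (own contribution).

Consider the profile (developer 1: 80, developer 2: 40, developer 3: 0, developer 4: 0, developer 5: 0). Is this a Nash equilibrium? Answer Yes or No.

Total = 120 < 210: not provided.
Developer 1 (pledges 80, payoff -80): dropping to 0 → total 40, payoff 0. Profitable deviation.

No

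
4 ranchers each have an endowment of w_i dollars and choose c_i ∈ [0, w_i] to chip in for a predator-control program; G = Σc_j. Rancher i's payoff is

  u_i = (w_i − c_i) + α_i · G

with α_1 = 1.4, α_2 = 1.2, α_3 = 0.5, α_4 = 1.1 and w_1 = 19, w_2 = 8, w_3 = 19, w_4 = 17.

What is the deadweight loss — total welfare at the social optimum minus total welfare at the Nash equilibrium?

60.8

∂u_i/∂c_i = α_i − 1, so rancher i contributes w_i if α_i > 1, else 0.
α_i > 1 for i ∈ {1, 2, 4}; NE contributions (19, 8, 0, 17), G = 44.
W^NE = Σw_i − G^NE + (Σα_i)·G^NE = 63 + 3.2·44 = 203.8.
Planner: ∂(Σu_j)/∂c_i = Σα_j − 1 = 3.2 > 0, so everyone contributes w_i; G^SO = 63, W^SO = 63 + 3.2·63 = 264.6.
Deadweight loss = 60.8.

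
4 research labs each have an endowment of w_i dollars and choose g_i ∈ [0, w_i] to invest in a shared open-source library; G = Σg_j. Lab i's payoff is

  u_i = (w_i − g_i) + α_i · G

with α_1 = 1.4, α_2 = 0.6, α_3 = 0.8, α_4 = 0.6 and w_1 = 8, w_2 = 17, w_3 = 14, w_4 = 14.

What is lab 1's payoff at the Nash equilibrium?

∂u_i/∂g_i = α_i − 1, so lab i contributes w_i if α_i > 1, else 0.
α_i > 1 for i ∈ {1}; NE contributions (8, 0, 0, 0), G = 8.
u_1 = (8 − 8) + 1.4·8 = 11.2.

11.2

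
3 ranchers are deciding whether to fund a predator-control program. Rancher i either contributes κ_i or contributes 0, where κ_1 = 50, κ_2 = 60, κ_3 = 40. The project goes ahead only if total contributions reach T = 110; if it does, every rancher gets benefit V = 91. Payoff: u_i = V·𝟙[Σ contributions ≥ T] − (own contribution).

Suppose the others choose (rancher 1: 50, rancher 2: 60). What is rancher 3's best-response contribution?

0

Others' total = 110 ≥ 110; contributing adds cost 40 for no extra benefit.
Best response: 0.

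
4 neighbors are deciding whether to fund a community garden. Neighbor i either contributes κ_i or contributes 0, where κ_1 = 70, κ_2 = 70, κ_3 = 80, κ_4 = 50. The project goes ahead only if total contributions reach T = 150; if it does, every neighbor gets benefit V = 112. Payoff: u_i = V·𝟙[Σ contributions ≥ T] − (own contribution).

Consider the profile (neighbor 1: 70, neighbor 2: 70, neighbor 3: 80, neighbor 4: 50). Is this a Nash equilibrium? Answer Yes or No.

No

Total = 270 ≥ 150: provided.
Neighbor 1 (pledges 70, payoff 42): dropping to 0 → total 200, payoff 112. Profitable deviation.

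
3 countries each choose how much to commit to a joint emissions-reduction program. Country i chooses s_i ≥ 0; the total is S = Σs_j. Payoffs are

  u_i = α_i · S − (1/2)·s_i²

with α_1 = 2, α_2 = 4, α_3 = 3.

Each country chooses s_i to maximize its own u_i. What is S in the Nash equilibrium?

9

Country i's FOC: ∂u_i/∂s_i = α_i − s_i = 0, so s_i* = α_i.
NE contributions = (2, 4, 3); S = 9.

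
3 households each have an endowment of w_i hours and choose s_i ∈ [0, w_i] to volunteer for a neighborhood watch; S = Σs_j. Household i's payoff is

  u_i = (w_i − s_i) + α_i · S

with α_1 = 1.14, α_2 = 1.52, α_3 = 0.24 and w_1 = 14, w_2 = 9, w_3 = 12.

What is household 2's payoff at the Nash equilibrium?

34.96

∂u_i/∂s_i = α_i − 1, so household i contributes w_i if α_i > 1, else 0.
α_i > 1 for i ∈ {1, 2}; NE contributions (14, 9, 0), S = 23.
u_2 = (9 − 9) + 1.52·23 = 34.96.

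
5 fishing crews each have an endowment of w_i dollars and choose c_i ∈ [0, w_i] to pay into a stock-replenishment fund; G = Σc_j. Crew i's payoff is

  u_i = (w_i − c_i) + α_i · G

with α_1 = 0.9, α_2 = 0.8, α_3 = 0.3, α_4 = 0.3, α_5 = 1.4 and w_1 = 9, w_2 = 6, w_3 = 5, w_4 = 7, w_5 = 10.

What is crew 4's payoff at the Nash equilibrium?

10

∂u_i/∂c_i = α_i − 1, so crew i contributes w_i if α_i > 1, else 0.
α_i > 1 for i ∈ {5}; NE contributions (0, 0, 0, 0, 10), G = 10.
u_4 = (7 − 0) + 0.3·10 = 10.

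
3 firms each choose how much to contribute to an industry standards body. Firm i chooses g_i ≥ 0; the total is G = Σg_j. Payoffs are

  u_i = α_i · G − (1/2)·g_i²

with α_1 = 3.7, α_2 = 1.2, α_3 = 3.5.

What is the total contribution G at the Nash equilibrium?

Firm i's FOC: ∂u_i/∂g_i = α_i − g_i = 0, so g_i* = α_i.
NE contributions = (3.7, 1.2, 3.5); G = 8.4.

8.4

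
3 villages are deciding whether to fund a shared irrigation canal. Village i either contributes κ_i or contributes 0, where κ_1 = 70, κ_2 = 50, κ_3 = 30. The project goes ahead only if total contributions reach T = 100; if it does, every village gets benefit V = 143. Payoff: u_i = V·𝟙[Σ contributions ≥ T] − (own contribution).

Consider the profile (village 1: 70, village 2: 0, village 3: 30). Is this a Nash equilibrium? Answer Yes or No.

Yes

Total = 100 ≥ 100: provided.
Village 1 (pledges 70, payoff 73): dropping to 0 → total 30, payoff 0. No gain.
Village 2 (pledges 0, payoff 143): pledging 50 → total 150, payoff 93. No gain.
Village 3 (pledges 30, payoff 113): dropping to 0 → total 70, payoff 0. No gain.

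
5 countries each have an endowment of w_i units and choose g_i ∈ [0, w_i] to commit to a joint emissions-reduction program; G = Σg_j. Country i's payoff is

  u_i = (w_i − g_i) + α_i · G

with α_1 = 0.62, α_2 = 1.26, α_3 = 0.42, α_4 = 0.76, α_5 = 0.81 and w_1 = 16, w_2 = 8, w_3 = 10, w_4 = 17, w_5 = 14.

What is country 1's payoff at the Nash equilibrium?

∂u_i/∂g_i = α_i − 1, so country i contributes w_i if α_i > 1, else 0.
α_i > 1 for i ∈ {2}; NE contributions (0, 8, 0, 0, 0), G = 8.
u_1 = (16 − 0) + 0.62·8 = 20.96.

20.96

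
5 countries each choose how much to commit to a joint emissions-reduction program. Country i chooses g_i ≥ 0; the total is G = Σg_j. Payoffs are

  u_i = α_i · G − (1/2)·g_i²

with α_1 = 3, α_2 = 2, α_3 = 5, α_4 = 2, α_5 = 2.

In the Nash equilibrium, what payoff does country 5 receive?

Country i's FOC: ∂u_i/∂g_i = α_i − g_i = 0, so g_i* = α_i.
NE contributions = (3, 2, 5, 2, 2); G = 14.
u_5 = α_5·G − ½·(g_5)² = 2·14 − ½·2² = 26.

26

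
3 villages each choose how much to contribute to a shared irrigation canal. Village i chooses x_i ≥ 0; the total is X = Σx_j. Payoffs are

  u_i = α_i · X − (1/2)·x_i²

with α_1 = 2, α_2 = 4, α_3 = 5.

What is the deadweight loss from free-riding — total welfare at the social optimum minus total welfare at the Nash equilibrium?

Village i's FOC: ∂u_i/∂x_i = α_i − x_i = 0, so x_i* = α_i.
NE contributions = (2, 4, 5); X = 11.
W^NE = (Σα)·X − ½Σα_i² = 11² − ½·45 = 98.5.
Planner sets x_i = Σα_j = 11 for every i, so X^SO = 3·11 = 33.
W^SO = (Σα)·X^SO − ½·3·(Σα)² = (3/2)·11² = 181.5.
Deadweight loss = W^SO − W^NE = 83.

83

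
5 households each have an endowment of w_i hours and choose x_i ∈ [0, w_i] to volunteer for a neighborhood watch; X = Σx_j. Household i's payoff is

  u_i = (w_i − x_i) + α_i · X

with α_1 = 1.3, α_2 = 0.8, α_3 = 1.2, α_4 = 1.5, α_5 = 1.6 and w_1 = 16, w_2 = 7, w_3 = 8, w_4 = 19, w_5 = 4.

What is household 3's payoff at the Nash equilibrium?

∂u_i/∂x_i = α_i − 1, so household i contributes w_i if α_i > 1, else 0.
α_i > 1 for i ∈ {1, 3, 4, 5}; NE contributions (16, 0, 8, 19, 4), X = 47.
u_3 = (8 − 8) + 1.2·47 = 56.4.

56.4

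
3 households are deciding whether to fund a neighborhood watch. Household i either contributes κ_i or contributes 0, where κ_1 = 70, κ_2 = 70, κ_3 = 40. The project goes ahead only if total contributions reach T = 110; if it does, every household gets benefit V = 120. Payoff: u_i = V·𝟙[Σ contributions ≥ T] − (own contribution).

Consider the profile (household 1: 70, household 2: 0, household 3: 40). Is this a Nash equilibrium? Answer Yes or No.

Yes

Total = 110 ≥ 110: provided.
Household 1 (pledges 70, payoff 50): dropping to 0 → total 40, payoff 0. No gain.
Household 2 (pledges 0, payoff 120): pledging 70 → total 180, payoff 50. No gain.
Household 3 (pledges 40, payoff 80): dropping to 0 → total 70, payoff 0. No gain.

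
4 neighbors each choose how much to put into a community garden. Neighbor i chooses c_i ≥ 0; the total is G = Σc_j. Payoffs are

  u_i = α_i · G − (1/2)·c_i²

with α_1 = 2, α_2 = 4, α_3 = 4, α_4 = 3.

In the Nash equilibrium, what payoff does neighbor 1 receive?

24

Neighbor i's FOC: ∂u_i/∂c_i = α_i − c_i = 0, so c_i* = α_i.
NE contributions = (2, 4, 4, 3); G = 13.
u_1 = α_1·G − ½·(c_1)² = 2·13 − ½·2² = 24.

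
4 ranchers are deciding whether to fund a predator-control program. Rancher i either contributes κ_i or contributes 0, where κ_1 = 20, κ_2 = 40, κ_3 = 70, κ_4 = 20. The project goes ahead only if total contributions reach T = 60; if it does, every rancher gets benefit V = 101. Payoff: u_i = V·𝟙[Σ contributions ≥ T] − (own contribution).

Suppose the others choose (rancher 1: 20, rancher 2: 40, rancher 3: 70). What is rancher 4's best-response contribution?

0

Others' total = 130 ≥ 60; contributing adds cost 20 for no extra benefit.
Best response: 0.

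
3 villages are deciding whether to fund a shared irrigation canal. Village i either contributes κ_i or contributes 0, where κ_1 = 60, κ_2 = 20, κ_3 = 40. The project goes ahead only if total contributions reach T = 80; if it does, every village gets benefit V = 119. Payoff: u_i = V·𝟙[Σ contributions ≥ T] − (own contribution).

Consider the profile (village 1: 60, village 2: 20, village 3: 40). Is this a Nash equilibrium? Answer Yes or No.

No

Total = 120 ≥ 80: provided.
Village 1 (pledges 60, payoff 59): dropping to 0 → total 60, payoff 0. No gain.
Village 2 (pledges 20, payoff 99): dropping to 0 → total 100, payoff 119. Profitable deviation.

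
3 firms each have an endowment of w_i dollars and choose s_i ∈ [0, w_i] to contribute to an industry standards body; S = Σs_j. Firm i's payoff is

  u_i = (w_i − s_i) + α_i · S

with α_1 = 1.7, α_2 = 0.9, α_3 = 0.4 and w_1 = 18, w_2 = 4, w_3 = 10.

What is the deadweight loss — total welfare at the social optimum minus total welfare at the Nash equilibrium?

∂u_i/∂s_i = α_i − 1, so firm i contributes w_i if α_i > 1, else 0.
α_i > 1 for i ∈ {1}; NE contributions (18, 0, 0), S = 18.
W^NE = Σw_i − S^NE + (Σα_i)·S^NE = 32 + 2·18 = 68.
Planner: ∂(Σu_j)/∂s_i = Σα_j − 1 = 2 > 0, so everyone contributes w_i; S^SO = 32, W^SO = 32 + 2·32 = 96.
Deadweight loss = 28.

28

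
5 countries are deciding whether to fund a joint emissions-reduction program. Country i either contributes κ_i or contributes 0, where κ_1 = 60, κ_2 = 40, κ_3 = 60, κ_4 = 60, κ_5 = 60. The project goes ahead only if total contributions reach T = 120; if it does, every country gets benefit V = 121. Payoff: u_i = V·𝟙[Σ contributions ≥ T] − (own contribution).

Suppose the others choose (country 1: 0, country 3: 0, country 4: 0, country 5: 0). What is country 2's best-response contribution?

Others' total = 0. Even contributing 40 gives 40 < 120: no benefit either way.
Best response: 0.

0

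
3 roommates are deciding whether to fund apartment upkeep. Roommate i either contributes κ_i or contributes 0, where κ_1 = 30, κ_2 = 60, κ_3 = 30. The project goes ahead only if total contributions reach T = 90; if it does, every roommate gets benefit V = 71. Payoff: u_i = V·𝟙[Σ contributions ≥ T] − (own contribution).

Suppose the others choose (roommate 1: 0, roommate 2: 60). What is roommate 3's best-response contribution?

Others' total = 60. Contributing 30 brings total to 90 ≥ 90: gain V − κ_3 = 41.
Best response: 30.

30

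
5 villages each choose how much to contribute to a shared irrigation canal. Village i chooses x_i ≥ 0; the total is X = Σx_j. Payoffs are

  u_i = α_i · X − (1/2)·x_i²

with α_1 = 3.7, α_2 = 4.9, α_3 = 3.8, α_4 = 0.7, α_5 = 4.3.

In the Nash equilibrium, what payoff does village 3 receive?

58.9

Village i's FOC: ∂u_i/∂x_i = α_i − x_i = 0, so x_i* = α_i.
NE contributions = (3.7, 4.9, 3.8, 0.7, 4.3); X = 17.4.
u_3 = α_3·X − ½·(x_3)² = 3.8·17.4 − ½·3.8² = 58.9.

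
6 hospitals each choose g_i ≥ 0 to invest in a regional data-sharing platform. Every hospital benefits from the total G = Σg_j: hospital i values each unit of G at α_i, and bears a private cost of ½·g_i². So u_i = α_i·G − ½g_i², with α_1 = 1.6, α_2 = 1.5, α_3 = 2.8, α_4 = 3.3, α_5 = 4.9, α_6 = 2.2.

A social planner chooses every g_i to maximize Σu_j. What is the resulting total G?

97.8

Planner FOC: ∂(Σu_j)/∂g_i = (Σα_j) − g_i = 0, so g_i^SO = Σα_j = 16.3 for every i; G^SO = 97.8.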